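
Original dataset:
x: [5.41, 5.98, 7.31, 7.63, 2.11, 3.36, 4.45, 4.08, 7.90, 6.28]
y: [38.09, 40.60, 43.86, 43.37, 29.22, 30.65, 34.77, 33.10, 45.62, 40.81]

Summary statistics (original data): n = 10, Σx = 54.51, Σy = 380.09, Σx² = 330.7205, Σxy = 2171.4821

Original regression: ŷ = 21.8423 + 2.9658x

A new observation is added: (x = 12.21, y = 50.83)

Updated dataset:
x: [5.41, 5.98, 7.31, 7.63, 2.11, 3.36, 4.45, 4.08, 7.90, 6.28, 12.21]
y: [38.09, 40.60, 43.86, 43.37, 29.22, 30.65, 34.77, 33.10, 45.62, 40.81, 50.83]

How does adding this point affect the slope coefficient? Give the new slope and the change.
New slope β₁ = 2.3748 versus 2.9658 before: a change of -0.5910 (-19.9%).

x = 12.21 lies well outside the original x-range [2.11, 7.90] (x̄ ≈ 5.45), so this observation has high leverage and can move the slope substantially.

Step 1: Update the sums with the new point (n goes from 10 to 11)
Σx  = 54.51 + 12.21 = 66.72
Σy  = 380.09 + 50.83 = 430.92
Σx² = 330.7205 + 12.21² = 330.7205 + 149.0841 = 479.8046
Σxy = 2171.4821 + 12.21×50.83 = 2171.4821 + 620.6343 = 2792.1164

Step 2: Recompute the slope with b₁ = (nΣxy − ΣxΣy) / (nΣx² − (Σx)²)
Numerator   = 11×2792.1164 − 66.72×430.92 = 30713.2804 − 28750.9824 = 1962.2980
Denominator = 11×479.8046 − 66.72² = 5277.8506 − 4451.5584 = 826.2922
b₁(new) = 1962.2980 / 826.2922 = 2.3748

(Same formula on the original sums: (10×2171.4821 − 54.51×380.09) / (10×330.7205 − 54.51²) = 996.1151 / 335.8649 = 2.9658, matching the given fit.)

Step 3: Change in slope
Δβ₁ = 2.3748 − 2.9658 = -0.5910
Relative change = -0.5910 / 2.9658 × 100% = -19.9%
→ the slope decreases when the point is added.

Because the point sits below the extension of the original line at a high-leverage x, it tilts the fit down.
In practice: investigate whether it comes from the same population as the rest of the sample.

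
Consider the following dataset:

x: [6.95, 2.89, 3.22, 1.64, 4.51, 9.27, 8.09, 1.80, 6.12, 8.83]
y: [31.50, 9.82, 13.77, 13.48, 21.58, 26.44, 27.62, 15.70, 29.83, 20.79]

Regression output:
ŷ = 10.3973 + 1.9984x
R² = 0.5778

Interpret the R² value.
R² = 0.5778 means 57.78% of the variation in y is explained by the linear relationship with x. This indicates a moderate fit.

R² (coefficient of determination) measures the proportion of variance in y explained by the regression model.

Here R² = 0.5778:
- Explained: 57.78% of the variation in y
- Unexplained (residual): 100% − 57.78% = 42.22%
- Rule of thumb (below 0.3 weak; 0.3 to below 0.7 moderate; 0.7 and above strong) → moderate

Note: R² never decreases when predictors are added, so it should not be used alone to compare models of different size.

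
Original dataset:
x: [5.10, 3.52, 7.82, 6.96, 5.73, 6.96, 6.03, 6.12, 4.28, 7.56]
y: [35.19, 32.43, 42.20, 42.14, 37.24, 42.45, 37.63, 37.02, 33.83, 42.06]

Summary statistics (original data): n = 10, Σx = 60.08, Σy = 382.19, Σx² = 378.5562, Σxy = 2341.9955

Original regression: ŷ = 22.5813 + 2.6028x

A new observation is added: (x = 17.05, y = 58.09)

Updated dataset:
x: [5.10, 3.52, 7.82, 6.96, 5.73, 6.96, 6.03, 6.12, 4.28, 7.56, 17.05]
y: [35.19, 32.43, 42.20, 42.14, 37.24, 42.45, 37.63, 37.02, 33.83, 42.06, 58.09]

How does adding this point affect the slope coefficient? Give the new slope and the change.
New slope β₁ = 1.9096 versus 2.6028 before: a change of -0.6932 (-26.6%).

The new point has HIGH LEVERAGE: x = 17.05 is far from the original mean x̄ = 60.08/10 ≈ 6.01 (original range [3.52, 7.82]).

Step 1: Update the sums with the new point (n goes from 10 to 11)
Σx  = 60.08 + 17.05 = 77.13
Σy  = 382.19 + 58.09 = 440.28
Σx² = 378.5562 + 17.05² = 378.5562 + 290.7025 = 669.2587
Σxy = 2341.9955 + 17.05×58.09 = 2341.9955 + 990.4345 = 3332.4300

Step 2: Recompute the slope with b₁ = (nΣxy − ΣxΣy) / (nΣx² − (Σx)²)
Numerator   = 11×3332.4300 − 77.13×440.28 = 36656.7300 − 33958.7964 = 2697.9336
Denominator = 11×669.2587 − 77.13² = 7361.8457 − 5949.0369 = 1412.8088
b₁(new) = 2697.9336 / 1412.8088 = 1.9096

(Same formula on the original sums: (10×2341.9955 − 60.08×382.19) / (10×378.5562 − 60.08²) = 457.9798 / 175.9556 = 2.6028, matching the given fit.)

Step 3: Change in slope
Δβ₁ = 1.9096 − 2.6028 = -0.6932
Relative change = -0.6932 / 2.6028 × 100% = -26.6%
→ the slope decreases when the point is added.

Because the point sits below the extension of the original line at a high-leverage x, it tilts the fit down.
In practice: examine leverage (hᵢ) and Cook's distance rather than deleting it automatically; refit with and without it and report both if conclusions differ.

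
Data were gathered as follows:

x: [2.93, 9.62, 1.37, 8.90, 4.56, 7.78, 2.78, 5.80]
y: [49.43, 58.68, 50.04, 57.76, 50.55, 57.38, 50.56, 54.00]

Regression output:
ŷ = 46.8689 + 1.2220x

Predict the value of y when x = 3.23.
ŷ = 50.8160

x = 3.23 lies inside the observed range [1.37, 9.62], so the fitted equation applies directly:

ŷ = 46.8689 + 1.2220 × 3.23
ŷ = 46.8689 + 3.9471
ŷ = 50.8160

This is a point prediction; actual observations scatter around it by roughly the residual standard deviation.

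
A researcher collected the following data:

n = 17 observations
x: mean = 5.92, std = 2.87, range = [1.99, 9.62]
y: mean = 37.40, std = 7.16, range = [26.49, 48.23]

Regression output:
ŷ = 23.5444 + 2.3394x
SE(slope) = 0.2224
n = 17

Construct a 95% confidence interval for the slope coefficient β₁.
The 95% CI for β₁ is (1.8654, 2.8134)

Confidence interval for the slope:

The 95% CI for β₁ is: β̂₁ ± t*(α/2, n-2) × SE(β̂₁)

Step 1: Find critical t-value
- Confidence level = 0.95
- Degrees of freedom = n - 2 = 17 - 2 = 15
- t*(α/2, 15) = 2.1314

Step 2: Calculate margin of error
Margin = 2.1314 × 0.2224 = 0.4740

Step 3: Construct interval
CI = 2.3394 ± 0.4740
CI = (1.8654, 2.8134)

Interpretation: each one-unit increase in x is associated with a change in mean y of between 1.8654 and 2.8134, with 95% confidence.
The interval does not include 0, suggesting a significant linear relationship.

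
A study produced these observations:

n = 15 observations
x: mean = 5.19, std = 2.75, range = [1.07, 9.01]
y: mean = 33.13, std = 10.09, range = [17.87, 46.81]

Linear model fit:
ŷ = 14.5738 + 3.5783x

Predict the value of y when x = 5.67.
ŷ = 34.8628

To predict y for x = 5.67, substitute into the regression equation:

ŷ = 14.5738 + 3.5783 × 5.67
ŷ = 14.5738 + 20.2890
ŷ = 34.8628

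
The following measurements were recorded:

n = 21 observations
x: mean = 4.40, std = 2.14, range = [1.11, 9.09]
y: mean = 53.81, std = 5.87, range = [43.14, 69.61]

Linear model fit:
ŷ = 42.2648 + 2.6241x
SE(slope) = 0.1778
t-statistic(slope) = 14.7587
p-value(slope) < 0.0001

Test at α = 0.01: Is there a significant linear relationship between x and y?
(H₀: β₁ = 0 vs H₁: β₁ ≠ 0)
p-value < 0.0001 < α = 0.01, so we reject H₀. The relationship is significant.

Hypothesis test for the slope coefficient:

H₀: β₁ = 0 (no linear relationship)
H₁: β₁ ≠ 0 (linear relationship exists)

Test statistic: t = β̂₁ / SE(β̂₁) = 2.6241 / 0.1778 = 14.7587

The p-value (<0.0001) is the probability, under H₀, of a t-statistic at least as extreme as |t| = 14.7587 (two-sided, df = n − 2 = 19).

Decision rule: reject H₀ if p-value < α.
p-value < 0.0001 < α = 0.01 → reject H₀.

There is sufficient evidence at the 1% significance level to conclude that a linear relationship exists between x and y.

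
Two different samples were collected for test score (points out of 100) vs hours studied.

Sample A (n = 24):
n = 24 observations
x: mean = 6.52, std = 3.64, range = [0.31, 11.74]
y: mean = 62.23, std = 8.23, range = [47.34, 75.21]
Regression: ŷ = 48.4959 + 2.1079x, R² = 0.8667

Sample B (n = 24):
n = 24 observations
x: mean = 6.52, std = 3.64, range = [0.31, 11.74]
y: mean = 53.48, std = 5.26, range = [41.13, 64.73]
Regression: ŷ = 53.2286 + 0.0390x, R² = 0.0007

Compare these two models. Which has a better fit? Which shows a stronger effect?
Model A has the better fit (R² = 0.8667 vs 0.0007). Model A shows the stronger effect (|β₁| = 2.1079 vs 0.0390).

Model Comparison:

Fit — compare R²:
- Model A: R² = 0.8667 → 86.67% of variance in test score explained
- Model B: R² = 0.0007 → 0.07% of variance in test score explained
- 0.8667 > 0.0007 → Model A has the better fit

Strength of effect — compare |β₁|:
- Model A: β₁ = 2.1079 → predicted test score rises 2.1079 points per additional hour of study time
- Model B: β₁ = 0.0390 → predicted test score rises 0.0390 points per additional hour of study time
- |2.1079| > |0.0390| → Model A shows the stronger marginal effect

Notes:
- A steeper slope doesn't make a better model if the scatter around the line is large.
- The two samples could reflect different populations, time periods, or measurement quality.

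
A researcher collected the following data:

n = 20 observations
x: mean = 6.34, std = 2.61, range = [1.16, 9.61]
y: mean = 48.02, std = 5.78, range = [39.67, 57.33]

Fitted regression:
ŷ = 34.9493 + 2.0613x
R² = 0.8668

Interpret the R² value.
The model explains 86.68% of the variance in y (R² = 0.8668), leaving 13.32% unexplained; the fit is strong.

R² = 1 − SS_res/SS_tot compares the residual scatter to the total scatter of y about its mean.

Here R² = 0.8668:
- Explained: 86.68% of the variation in y
- Unexplained (residual): 100% − 86.68% = 13.32%
- Rule of thumb (below 0.3 weak; 0.3 to below 0.7 moderate; 0.7 and above strong) → strong

Note: R² never decreases when predictors are added, so it should not be used alone to compare models of different size.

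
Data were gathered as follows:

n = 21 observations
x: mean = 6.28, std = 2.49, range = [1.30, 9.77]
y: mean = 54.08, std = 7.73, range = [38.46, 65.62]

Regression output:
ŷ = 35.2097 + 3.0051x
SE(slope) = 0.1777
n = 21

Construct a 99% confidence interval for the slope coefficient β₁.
The 99% CI for β₁ is (2.4967, 3.5135)

Confidence interval for the slope:

The 99% CI for β₁ is: β̂₁ ± t*(α/2, n-2) × SE(β̂₁)

Step 1: Find critical t-value
- Confidence level = 0.99
- Degrees of freedom = n - 2 = 21 - 2 = 19
- t*(α/2, 19) = 2.8609

Step 2: Calculate margin of error
Margin = 2.8609 × 0.1777 = 0.5084

Step 3: Construct interval
CI = 3.0051 ± 0.5084
CI = (2.4967, 3.5135)

Interpretation: We are 99% confident that the true slope β₁ lies between 2.4967 and 3.5135.
Since 0 is outside the interval, a two-sided test at α = 0.01 would reject H₀: β₁ = 0.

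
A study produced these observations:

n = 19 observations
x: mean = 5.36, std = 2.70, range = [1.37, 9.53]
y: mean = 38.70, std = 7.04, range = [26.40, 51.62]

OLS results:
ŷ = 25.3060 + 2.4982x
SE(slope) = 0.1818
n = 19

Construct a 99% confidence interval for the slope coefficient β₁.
The 99% CI for β₁ is (1.9713, 3.0251)

Confidence interval for the slope:

The 99% CI for β₁ is: β̂₁ ± t*(α/2, n-2) × SE(β̂₁)

Step 1: Find critical t-value
- Confidence level = 0.99
- Degrees of freedom = n - 2 = 19 - 2 = 17
- t*(α/2, 17) = 2.8982

Step 2: Calculate margin of error
Margin = 2.8982 × 0.1818 = 0.5269

Step 3: Construct interval
CI = 2.4982 ± 0.5269
CI = (1.9713, 3.0251)

Interpretation: intervals built this way capture the true β₁ in 99% of repeated samples; here the plausible range for the per-unit effect of x on y is 1.9713 to 3.0251.
Both endpoints are positive, so the data support a genuinely positive slope at this confidence level.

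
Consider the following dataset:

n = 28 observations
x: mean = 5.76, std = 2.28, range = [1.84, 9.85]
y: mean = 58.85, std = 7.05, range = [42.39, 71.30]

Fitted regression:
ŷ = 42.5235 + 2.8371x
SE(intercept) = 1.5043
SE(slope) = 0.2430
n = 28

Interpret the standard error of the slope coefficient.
The slope 2.8371 is pinned down to within about ±0.2430 (one SE) by these data — relative uncertainty 8.6%, i.e. precise.

SE(β̂₁) = s / √Sxx, where s is the residual standard deviation and Sxx = Σ(x − x̄)². It is the yardstick for how far β̂₁ = 2.8371 could plausibly be from the true slope.

Relative precision:
- SE / |β̂₁| = 0.2430 / 2.8371 = 8.6%
- Rule of thumb (under 20%: precise; 20% to under 50%: moderately precise; 50% or more: imprecise) → precise

Link to the t-test: t = β̂₁ / SE(β̂₁) = 2.8371 / 0.2430 = 11.6753, the statistic for H₀: β₁ = 0.

What drives SE(β̂₁): wider spread of x values → smaller SE; more residual scatter → larger SE.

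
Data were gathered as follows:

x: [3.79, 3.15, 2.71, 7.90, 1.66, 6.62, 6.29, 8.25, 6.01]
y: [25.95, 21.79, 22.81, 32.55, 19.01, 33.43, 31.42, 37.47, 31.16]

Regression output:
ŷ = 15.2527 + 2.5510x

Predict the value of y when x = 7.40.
ŷ = 34.1301

x = 7.40 lies inside the observed range [1.66, 8.25], so the fitted equation applies directly:

ŷ = 15.2527 + 2.5510 × 7.40
ŷ = 15.2527 + 18.8774
ŷ = 34.1301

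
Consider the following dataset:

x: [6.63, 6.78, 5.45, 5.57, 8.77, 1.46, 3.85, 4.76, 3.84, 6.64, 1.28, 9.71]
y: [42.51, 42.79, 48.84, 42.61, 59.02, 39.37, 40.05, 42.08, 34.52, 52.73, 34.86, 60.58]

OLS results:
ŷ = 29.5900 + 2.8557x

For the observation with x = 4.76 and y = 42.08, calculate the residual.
Residual = -1.1031

The residual is the difference between the actual value and the predicted value:

Residual = y - ŷ

Step 1: Calculate predicted value
ŷ = 29.5900 + 2.8557 × 4.76
ŷ = 43.1831

Step 2: Calculate residual
Residual = 42.08 - 43.1831
Residual = -1.1031

Interpretation: the model overestimates the actual value by 1.1031 at this point (negative residual → observation lies below the fitted line).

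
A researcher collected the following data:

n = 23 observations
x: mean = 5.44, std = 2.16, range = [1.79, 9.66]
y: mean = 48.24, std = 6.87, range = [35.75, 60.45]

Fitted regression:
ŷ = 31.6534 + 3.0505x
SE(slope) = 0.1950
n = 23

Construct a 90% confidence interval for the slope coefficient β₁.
The 90% CI for β₁ is (2.7150, 3.3860)

Confidence interval for the slope:

The 90% CI for β₁ is: β̂₁ ± t*(α/2, n-2) × SE(β̂₁)

Step 1: Find critical t-value
- Confidence level = 0.9
- Degrees of freedom = n - 2 = 23 - 2 = 21
- t*(α/2, 21) = 1.7207

Step 2: Calculate margin of error
Margin = 1.7207 × 0.1950 = 0.3355

Step 3: Construct interval
CI = 3.0505 ± 0.3355
CI = (2.7150, 3.3860)

Interpretation: We are 90% confident that the true slope β₁ lies between 2.7150 and 3.3860.
The interval does not include 0, suggesting a significant linear relationship.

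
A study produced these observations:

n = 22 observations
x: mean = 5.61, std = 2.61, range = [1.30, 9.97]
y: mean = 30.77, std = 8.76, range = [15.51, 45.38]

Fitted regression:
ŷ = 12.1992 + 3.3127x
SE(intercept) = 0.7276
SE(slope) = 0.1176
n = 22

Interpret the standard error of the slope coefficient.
SE(slope) = 0.1176 measures the uncertainty in the estimated slope. The coefficient is estimated precisely (SE/|β̂₁| = 3.5%).

What SE measures:
- The standard error quantifies the sampling variability of the coefficient estimate
- It is the estimated standard deviation of β̂₁ across hypothetical repeated samples of the same size
- Smaller SE → more precise estimate

Relative precision:
- SE / |β̂₁| = 0.1176 / 3.3127 = 3.5%
- Rule of thumb (under 20%: precise; 20% to under 50%: moderately precise; 50% or more: imprecise) → precise

Link to the t-test: t = β̂₁ / SE(β̂₁) = 3.3127 / 0.1176 = 28.1692, the statistic for H₀: β₁ = 0.

What drives SE(β̂₁): more residual scatter → larger SE; wider spread of x values → smaller SE.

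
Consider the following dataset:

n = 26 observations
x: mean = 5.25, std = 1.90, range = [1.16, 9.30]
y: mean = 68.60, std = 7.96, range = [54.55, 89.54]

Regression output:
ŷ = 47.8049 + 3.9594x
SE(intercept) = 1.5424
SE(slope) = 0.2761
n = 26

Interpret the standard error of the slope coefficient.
SE(β̂₁) = 0.2761 is the estimated standard deviation of the slope estimate across repeated samples; relative to β̂₁ = 3.9594 that is 7.0%, a precise estimate.

SE(β̂₁) = s / √Sxx, where s is the residual standard deviation and Sxx = Σ(x − x̄)². It is the yardstick for how far β̂₁ = 3.9594 could plausibly be from the true slope.

Relative precision:
- SE / |β̂₁| = 0.2761 / 3.9594 = 7.0%
- Rule of thumb (under 20%: precise; 20% to under 50%: moderately precise; 50% or more: imprecise) → precise

Link to interval estimation: a confidence interval for β₁ is β̂₁ ± t* × 0.2761, so SE sets the half-width per unit of t*.

What drives SE(β̂₁): wider spread of x values → smaller SE; more residual scatter → larger SE.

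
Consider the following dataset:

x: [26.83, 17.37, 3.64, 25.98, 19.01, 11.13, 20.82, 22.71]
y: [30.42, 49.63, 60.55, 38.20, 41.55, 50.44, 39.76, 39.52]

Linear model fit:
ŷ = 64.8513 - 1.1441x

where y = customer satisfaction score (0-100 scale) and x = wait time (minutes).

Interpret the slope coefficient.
On average, satisfaction score is about 1.1441 points lower for every extra minute of wait time.

The slope β₁ = -1.1441 gives the rate at which the fitted satisfaction score changes with wait time.

Interpretation:
- Wait time up by 1 minute → predicted satisfaction score decreases by 1.1441 points
- The effect is assumed constant over the observed range of x (linearity)
- The sign (−) gives the direction; the magnitude 1.1441 gives the size of the effect per minute

The intercept β₀ = 64.8513 is the predicted satisfaction score when wait time = 0; since the smallest observed x is 3.64, this is an extrapolation and mainly anchors the line.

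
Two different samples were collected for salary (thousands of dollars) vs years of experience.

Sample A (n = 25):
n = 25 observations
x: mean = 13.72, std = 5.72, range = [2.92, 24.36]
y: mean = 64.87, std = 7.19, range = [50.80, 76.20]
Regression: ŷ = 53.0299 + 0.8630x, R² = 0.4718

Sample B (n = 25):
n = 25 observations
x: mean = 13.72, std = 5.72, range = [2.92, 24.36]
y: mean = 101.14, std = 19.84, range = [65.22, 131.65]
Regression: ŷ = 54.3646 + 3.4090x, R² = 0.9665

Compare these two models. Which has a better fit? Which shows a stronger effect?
Model B has the better fit (R² = 0.9665 vs 0.4718). Model B shows the stronger effect (|β₁| = 3.4090 vs 0.8630).

Model Comparison:

Goodness of fit (R²):
- Model A: R² = 0.4718 → 47.18% of variance in salary explained
- Model B: R² = 0.9665 → 96.65% of variance in salary explained
- 0.9665 > 0.4718 → Model B has the better fit

Strength of effect — compare |β₁|:
- Model A: β₁ = 0.8630 → predicted salary rises 0.8630 thousand dollars per additional year of experience
- Model B: β₁ = 3.4090 → predicted salary rises 3.4090 thousand dollars per additional year of experience
- |0.8630| < |3.4090| → Model B shows the stronger marginal effect

Notes:
- The two samples could reflect different populations, time periods, or measurement quality.
- A better fit (higher R²) doesn't necessarily mean a more important relationship.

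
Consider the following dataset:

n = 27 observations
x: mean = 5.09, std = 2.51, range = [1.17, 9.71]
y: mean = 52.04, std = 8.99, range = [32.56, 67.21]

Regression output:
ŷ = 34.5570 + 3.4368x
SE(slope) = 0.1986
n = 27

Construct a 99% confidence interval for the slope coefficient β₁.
The 99% CI for β₁ is (2.8832, 3.9904)

Confidence interval for the slope:

The 99% CI for β₁ is: β̂₁ ± t*(α/2, n-2) × SE(β̂₁)

Step 1: Find critical t-value
- Confidence level = 0.99
- Degrees of freedom = n - 2 = 27 - 2 = 25
- t*(α/2, 25) = 2.7874

Step 2: Calculate margin of error
Margin = 2.7874 × 0.1986 = 0.5536

Step 3: Construct interval
CI = 3.4368 ± 0.5536
CI = (2.8832, 3.9904)

Interpretation: We are 99% confident that the true slope β₁ lies between 2.8832 and 3.9904.
The interval does not include 0, suggesting a significant linear relationship.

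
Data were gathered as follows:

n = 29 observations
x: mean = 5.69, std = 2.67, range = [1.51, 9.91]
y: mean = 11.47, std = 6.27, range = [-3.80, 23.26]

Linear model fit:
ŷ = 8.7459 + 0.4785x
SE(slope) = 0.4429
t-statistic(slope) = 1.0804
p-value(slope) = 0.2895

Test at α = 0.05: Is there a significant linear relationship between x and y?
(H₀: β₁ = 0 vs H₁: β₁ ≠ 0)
p-value = 0.2895 ≥ α = 0.05, so we fail to reject H₀. The relationship is not significant.

Hypothesis test for the slope coefficient:

H₀: β₁ = 0 (no linear relationship)
H₁: β₁ ≠ 0 (linear relationship exists)

Test statistic: t = β̂₁ / SE(β̂₁) = 0.4785 / 0.4429 = 1.0804

p = 0.2895: how often a slope estimate this far from 0 (in SE units) would arise by chance if β₁ were truly 0.

Decision rule: reject H₀ if p-value < α.
p-value = 0.2895 ≥ α = 0.05 → fail to reject H₀.

Conclusion: the linear association between x and y is not significant at the 5% level.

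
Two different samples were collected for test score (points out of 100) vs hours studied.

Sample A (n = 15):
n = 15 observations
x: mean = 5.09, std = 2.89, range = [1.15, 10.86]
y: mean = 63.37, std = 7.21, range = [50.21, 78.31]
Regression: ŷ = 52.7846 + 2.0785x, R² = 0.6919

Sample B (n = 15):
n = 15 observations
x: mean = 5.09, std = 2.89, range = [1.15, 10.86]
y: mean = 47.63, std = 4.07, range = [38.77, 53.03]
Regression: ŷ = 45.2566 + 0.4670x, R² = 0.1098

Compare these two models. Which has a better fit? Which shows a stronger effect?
Model A has the better fit (R² = 0.6919 vs 0.1098). Model A shows the stronger effect (|β₁| = 2.0785 vs 0.4670).

Model Comparison:

Goodness of fit (R²):
- Model A: R² = 0.6919 → 69.19% of variance in test score explained
- Model B: R² = 0.1098 → 10.98% of variance in test score explained
- 0.6919 > 0.1098 → Model A has the better fit

Effect size (slope magnitude):
- Model A: β₁ = 2.0785 → predicted test score rises 2.0785 points per additional hour of study time
- Model B: β₁ = 0.4670 → predicted test score rises 0.4670 points per additional hour of study time
- |2.0785| > |0.4670| → Model A shows the stronger marginal effect

Notes:
- R² measures how tightly points cluster around the line; β₁ measures how steep the line is — they answer different questions.
- A steeper slope doesn't make a better model if the scatter around the line is large.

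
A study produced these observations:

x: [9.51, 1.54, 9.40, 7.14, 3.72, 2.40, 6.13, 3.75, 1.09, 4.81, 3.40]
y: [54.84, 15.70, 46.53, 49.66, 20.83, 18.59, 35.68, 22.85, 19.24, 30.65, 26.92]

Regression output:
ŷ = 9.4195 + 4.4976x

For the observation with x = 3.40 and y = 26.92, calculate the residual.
Residual = 2.2087

The residual is the difference between the actual value and the predicted value:

Residual = y - ŷ

Step 1: Calculate predicted value
ŷ = 9.4195 + 4.4976 × 3.40
ŷ = 24.7113

Step 2: Calculate residual
Residual = 26.92 - 24.7113
Residual = 2.2087

Interpretation: the model underestimates the actual value by 2.2087 at this point (positive residual → observation lies above the fitted line).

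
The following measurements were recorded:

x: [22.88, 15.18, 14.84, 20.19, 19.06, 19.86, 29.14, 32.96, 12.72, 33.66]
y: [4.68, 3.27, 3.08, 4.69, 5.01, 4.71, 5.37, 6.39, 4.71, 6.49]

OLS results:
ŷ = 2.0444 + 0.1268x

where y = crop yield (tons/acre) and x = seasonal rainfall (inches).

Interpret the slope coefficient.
For each additional inch of rainfall, predicted crop yield increases by approximately 0.1268 tons/acre.

β₁ = 0.1268 is the change in predicted crop yield (tons/acre) per additional inch of rainfall.

Interpretation:
- Rainfall up by 1 inch → predicted crop yield increases by 0.1268 tons/acre
- The effect is assumed constant over the observed range of x (linearity)
- The sign (+) gives the direction; the magnitude 0.1268 gives the size of the effect per inch

(β₀ = 2.0444 is the fitted value at x = 0 and is not part of the slope interpretation.)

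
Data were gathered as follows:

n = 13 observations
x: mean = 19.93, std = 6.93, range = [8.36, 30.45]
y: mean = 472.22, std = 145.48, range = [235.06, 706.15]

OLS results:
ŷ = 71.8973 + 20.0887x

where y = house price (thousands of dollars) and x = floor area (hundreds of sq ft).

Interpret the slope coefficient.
An increase of one hundred sq ft in floor area is associated with a 20.0887 thousand dollars increase in predicted house price.

The slope β₁ = 20.0887 gives the rate at which the fitted house price changes with floor area.

Interpretation:
- Floor area up by 1 hundred sq ft → predicted house price increases by 20.0887 thousand dollars
- This is a linear approximation: the same per-unit change is assumed across the whole observed x range

The intercept β₀ = 71.8973 is the predicted house price when floor area = 0; since the smallest observed x is 8.36, this is an extrapolation and mainly anchors the line.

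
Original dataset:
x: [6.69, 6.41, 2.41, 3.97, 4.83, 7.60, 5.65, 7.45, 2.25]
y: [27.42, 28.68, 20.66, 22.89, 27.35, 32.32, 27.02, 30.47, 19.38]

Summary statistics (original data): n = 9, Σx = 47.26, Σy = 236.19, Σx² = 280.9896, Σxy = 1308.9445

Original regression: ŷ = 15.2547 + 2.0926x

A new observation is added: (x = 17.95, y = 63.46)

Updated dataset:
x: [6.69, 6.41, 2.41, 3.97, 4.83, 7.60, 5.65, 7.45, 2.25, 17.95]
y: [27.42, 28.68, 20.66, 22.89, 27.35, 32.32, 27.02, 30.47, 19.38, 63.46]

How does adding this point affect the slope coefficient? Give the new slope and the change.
The slope changes from 2.0926 to 2.7761 (change of +0.6835, or +32.7%).

x = 17.95 lies well outside the original x-range [2.25, 7.60] (x̄ ≈ 5.25), so this observation has high leverage and can move the slope substantially.

Step 1: Update the sums with the new point (n goes from 9 to 10)
Σx  = 47.26 + 17.95 = 65.21
Σy  = 236.19 + 63.46 = 299.65
Σx² = 280.9896 + 17.95² = 280.9896 + 322.2025 = 603.1921
Σxy = 1308.9445 + 17.95×63.46 = 1308.9445 + 1139.1070 = 2448.0515

Step 2: Recompute the slope with b₁ = (nΣxy − ΣxΣy) / (nΣx² − (Σx)²)
Numerator   = 10×2448.0515 − 65.21×299.65 = 24480.5150 − 19540.1765 = 4940.3385
Denominator = 10×603.1921 − 65.21² = 6031.9210 − 4252.3441 = 1779.5769
b₁(new) = 4940.3385 / 1779.5769 = 2.7761

(Same formula on the original sums: (9×1308.9445 − 47.26×236.19) / (9×280.9896 − 47.26²) = 618.1611 / 295.3988 = 2.0926, matching the given fit.)

Step 3: Change in slope
Δβ₁ = 2.7761 − 2.0926 = +0.6835
Relative change = +0.6835 / 2.0926 × 100% = +32.7%
→ the slope increases when the point is added.

Because the point sits above the extension of the original line at a high-leverage x, it tilts the fit up.
In practice: refit with and without it and report both if conclusions differ; investigate whether it comes from the same population as the rest of the sample.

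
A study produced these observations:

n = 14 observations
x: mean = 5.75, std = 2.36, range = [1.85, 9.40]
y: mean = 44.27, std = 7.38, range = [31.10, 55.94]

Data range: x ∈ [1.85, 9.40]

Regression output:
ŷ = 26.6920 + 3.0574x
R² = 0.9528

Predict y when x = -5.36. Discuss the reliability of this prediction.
The equation gives ŷ = 10.3043; however x = -5.36 is 7.21 units below the observed range, so this extrapolated value should not be trusted.

Prediction calculation:
ŷ = 26.6920 + 3.0574 × (-5.36)
ŷ = 10.3043

Reliability:
- Data range: x ∈ [1.85, 9.40]
- Prediction point: x = -5.36 is 7.21 units below the observed range → this is EXTRAPOLATION, not interpolation

Why that matters here:
- The standard error of prediction grows with (x − x̄)², and x = -5.36 is far from x̄ = 5.75
- Real relationships often flatten, saturate, or turn nonlinear at extremes

Report the number if required, but flag clearly that it is an extrapolation.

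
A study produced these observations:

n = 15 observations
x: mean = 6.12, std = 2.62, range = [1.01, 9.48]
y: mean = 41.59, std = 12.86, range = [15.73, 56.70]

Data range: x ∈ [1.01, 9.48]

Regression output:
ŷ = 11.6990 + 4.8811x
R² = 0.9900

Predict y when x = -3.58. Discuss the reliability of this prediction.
ŷ = -5.7753 (extrapolation — x = -3.58 lies outside [1.01, 9.48], so reliability is low).

Prediction calculation:
ŷ = 11.6990 + 4.8811 × (-3.58)
ŷ = -5.7753

Reliability:
- Data range: x ∈ [1.01, 9.48]
- Prediction point: x = -3.58 is 4.59 units below the observed range → this is EXTRAPOLATION, not interpolation

Why that matters here:
- There are no observations near this x to validate the fitted line there
- The linear relationship may not hold outside the observed range

Report the number if required, but flag clearly that it is an extrapolation.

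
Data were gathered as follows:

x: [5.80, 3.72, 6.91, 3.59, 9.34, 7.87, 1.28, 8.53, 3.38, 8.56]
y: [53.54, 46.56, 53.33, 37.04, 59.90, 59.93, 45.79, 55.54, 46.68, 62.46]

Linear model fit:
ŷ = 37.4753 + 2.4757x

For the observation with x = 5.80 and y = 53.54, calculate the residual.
Residual = 1.7056

The residual is the difference between the actual value and the predicted value:

Residual = y - ŷ

Step 1: Calculate predicted value
ŷ = 37.4753 + 2.4757 × 5.80
ŷ = 51.8344

Step 2: Calculate residual
Residual = 53.54 - 51.8344
Residual = 1.7056

Interpretation: the model underestimates the actual value by 1.7056 at this point (positive residual → observation lies above the fitted line).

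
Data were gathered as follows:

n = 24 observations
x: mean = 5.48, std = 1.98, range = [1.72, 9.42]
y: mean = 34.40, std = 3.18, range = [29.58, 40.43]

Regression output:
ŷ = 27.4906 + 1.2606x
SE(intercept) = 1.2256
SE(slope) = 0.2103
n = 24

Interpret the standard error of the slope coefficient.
SE(β̂₁) = 0.2103 is the estimated standard deviation of the slope estimate across repeated samples; relative to β̂₁ = 1.2606 that is 16.7%, a precise estimate.

What SE measures:
- The standard error quantifies the sampling variability of the coefficient estimate
- It is the estimated standard deviation of β̂₁ across hypothetical repeated samples of the same size
- Smaller SE → more precise estimate

Relative precision:
- SE / |β̂₁| = 0.2103 / 1.2606 = 16.7%
- Rule of thumb (under 20%: precise; 20% to under 50%: moderately precise; 50% or more: imprecise) → precise

Link to interval estimation: a confidence interval for β₁ is β̂₁ ± t* × 0.2103, so SE sets the half-width per unit of t*.

What drives SE(β̂₁): wider spread of x values → smaller SE; larger n (here n = 24) → smaller SE.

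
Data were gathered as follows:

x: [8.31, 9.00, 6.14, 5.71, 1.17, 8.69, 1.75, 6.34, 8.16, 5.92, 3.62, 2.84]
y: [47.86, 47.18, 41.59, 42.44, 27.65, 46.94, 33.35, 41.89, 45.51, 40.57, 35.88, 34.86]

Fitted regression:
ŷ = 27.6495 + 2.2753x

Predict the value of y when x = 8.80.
ŷ = 47.6721

Plug x = 8.80 into the fitted line:

ŷ = 27.6495 + 2.2753 × 8.80
ŷ = 27.6495 + 20.0226
ŷ = 47.6721

This is the fitted mean response at that x — an individual observation would come with a wider prediction interval.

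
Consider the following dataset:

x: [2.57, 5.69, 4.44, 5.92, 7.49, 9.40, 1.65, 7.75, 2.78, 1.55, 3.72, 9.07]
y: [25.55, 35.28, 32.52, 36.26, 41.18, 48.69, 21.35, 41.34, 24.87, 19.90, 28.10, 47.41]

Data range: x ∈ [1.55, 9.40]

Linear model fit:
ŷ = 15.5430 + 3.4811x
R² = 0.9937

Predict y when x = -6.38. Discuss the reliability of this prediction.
ŷ = -6.6664, but this is extrapolation (below the data range [1.55, 9.40]) and may be unreliable.

Prediction calculation:
ŷ = 15.5430 + 3.4811 × (-6.38)
ŷ = -6.6664

Reliability:
- Data range: x ∈ [1.55, 9.40]
- Prediction point: x = -6.38 is 7.93 units below the observed range → this is EXTRAPOLATION, not interpolation

Why that matters here:
- Real relationships often flatten, saturate, or turn nonlinear at extremes
- R² describes fit only over the sampled x values; it says nothing about behaviour beyond them
- There are no observations near this x to validate the fitted line there

Report the number if required, but flag clearly that it is an extrapolation.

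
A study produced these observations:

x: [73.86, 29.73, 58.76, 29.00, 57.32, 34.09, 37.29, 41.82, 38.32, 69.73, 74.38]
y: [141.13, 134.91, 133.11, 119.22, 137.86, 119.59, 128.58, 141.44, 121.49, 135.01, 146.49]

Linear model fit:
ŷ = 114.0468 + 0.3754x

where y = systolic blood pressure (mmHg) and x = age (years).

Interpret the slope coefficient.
An increase of one year in age is associated with a 0.3754 mmHg increase in predicted blood pressure.

The slope coefficient β₁ = 0.3754 represents the marginal effect of age on blood pressure.

Interpretation:
- Age up by 1 year → predicted blood pressure increases by 0.3754 mmHg
- The effect is assumed constant over the observed range of x (linearity)
- The sign (+) gives the direction; the magnitude 0.3754 gives the size of the effect per year

(β₀ = 114.0468 is the fitted value at x = 0 and is not part of the slope interpretation.)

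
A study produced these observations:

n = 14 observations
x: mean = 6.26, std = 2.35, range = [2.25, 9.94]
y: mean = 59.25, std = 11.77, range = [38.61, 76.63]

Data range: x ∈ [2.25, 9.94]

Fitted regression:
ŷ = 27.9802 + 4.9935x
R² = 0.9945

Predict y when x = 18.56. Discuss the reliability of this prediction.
The equation gives ŷ = 120.6596; however x = 18.56 is 8.62 units above the observed range, so this extrapolated value should not be trusted.

Prediction calculation:
ŷ = 27.9802 + 4.9935 × 18.56
ŷ = 120.6596

Reliability:
- Data range: x ∈ [2.25, 9.94]
- Prediction point: x = 18.56 is 8.62 units above the observed range → this is EXTRAPOLATION, not interpolation

Why that matters here:
- Real relationships often flatten, saturate, or turn nonlinear at extremes
- The linear relationship may not hold outside the observed range
- The standard error of prediction grows with (x − x̄)², and x = 18.56 is far from x̄ = 6.26

The R² = 0.9945 only validates the fit within [2.25, 9.94]; treat ŷ = 120.6596 with caution.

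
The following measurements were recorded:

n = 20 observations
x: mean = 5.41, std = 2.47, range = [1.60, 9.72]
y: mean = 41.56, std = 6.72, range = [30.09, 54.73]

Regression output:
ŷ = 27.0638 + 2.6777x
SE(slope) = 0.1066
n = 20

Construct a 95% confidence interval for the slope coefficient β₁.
The 95% CI for β₁ is (2.4537, 2.9017)

Confidence interval for the slope:

The 95% CI for β₁ is: β̂₁ ± t*(α/2, n-2) × SE(β̂₁)

Step 1: Find critical t-value
- Confidence level = 0.95
- Degrees of freedom = n - 2 = 20 - 2 = 18
- t*(α/2, 18) = 2.1009

Step 2: Calculate margin of error
Margin = 2.1009 × 0.1066 = 0.2240

Step 3: Construct interval
CI = 2.6777 ± 0.2240
CI = (2.4537, 2.9017)

Interpretation: each one-unit increase in x is associated with a change in mean y of between 2.4537 and 2.9017, with 95% confidence.
Since 0 is outside the interval, a two-sided test at α = 0.05 would reject H₀: β₁ = 0.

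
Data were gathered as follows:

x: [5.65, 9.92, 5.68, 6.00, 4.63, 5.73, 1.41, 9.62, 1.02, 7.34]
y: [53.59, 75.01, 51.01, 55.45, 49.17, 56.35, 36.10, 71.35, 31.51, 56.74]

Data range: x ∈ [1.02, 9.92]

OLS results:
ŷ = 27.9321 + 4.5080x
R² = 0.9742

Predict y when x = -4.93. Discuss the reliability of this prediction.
The equation gives ŷ = 5.7077; however x = -4.93 is 5.95 units below the observed range, so this extrapolated value should not be trusted.

Prediction calculation:
ŷ = 27.9321 + 4.5080 × (-4.93)
ŷ = 5.7077

Reliability:
- Data range: x ∈ [1.02, 9.92]
- Prediction point: x = -4.93 is 5.95 units below the observed range → this is EXTRAPOLATION, not interpolation

Why that matters here:
- R² describes fit only over the sampled x values; it says nothing about behaviour beyond them
- The linear relationship may not hold outside the observed range

A defensible statement: 'if the linear trend continued to x = -4.93, y would be about 5.7077' — the premise is untested.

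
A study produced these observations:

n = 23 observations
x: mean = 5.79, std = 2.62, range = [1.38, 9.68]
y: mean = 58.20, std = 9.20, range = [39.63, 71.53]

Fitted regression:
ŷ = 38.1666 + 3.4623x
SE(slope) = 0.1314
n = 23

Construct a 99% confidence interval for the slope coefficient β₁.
The 99% CI for β₁ is (3.0903, 3.8343)

Confidence interval for the slope:

The 99% CI for β₁ is: β̂₁ ± t*(α/2, n-2) × SE(β̂₁)

Step 1: Find critical t-value
- Confidence level = 0.99
- Degrees of freedom = n - 2 = 23 - 2 = 21
- t*(α/2, 21) = 2.8314

Step 2: Calculate margin of error
Margin = 2.8314 × 0.1314 = 0.3720

Step 3: Construct interval
CI = 3.4623 ± 0.3720
CI = (3.0903, 3.8343)

Interpretation: each one-unit increase in x is associated with a change in mean y of between 3.0903 and 3.8343, with 99% confidence.
Since 0 is outside the interval, a two-sided test at α = 0.01 would reject H₀: β₁ = 0.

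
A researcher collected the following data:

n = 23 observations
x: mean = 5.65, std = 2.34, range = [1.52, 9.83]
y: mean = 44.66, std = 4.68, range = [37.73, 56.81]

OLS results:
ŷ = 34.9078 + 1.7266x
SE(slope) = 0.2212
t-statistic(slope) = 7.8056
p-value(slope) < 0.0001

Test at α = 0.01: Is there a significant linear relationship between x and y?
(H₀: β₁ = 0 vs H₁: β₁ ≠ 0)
Since p-value < 0.0001 < α = 0.01, reject H₀ — the slope is significantly different from 0.

Hypothesis test for the slope coefficient:

H₀: β₁ = 0 (no linear relationship)
H₁: β₁ ≠ 0 (linear relationship exists)

Test statistic: t = β̂₁ / SE(β̂₁) = 1.7266 / 0.2212 = 7.8056

p < 0.0001: how often a slope estimate this far from 0 (in SE units) would arise by chance if β₁ were truly 0.

Decision rule: reject H₀ if p-value < α.
p-value < 0.0001 < α = 0.01 → reject H₀.

At α = 0.01 the data do provide convincing evidence of a nonzero slope.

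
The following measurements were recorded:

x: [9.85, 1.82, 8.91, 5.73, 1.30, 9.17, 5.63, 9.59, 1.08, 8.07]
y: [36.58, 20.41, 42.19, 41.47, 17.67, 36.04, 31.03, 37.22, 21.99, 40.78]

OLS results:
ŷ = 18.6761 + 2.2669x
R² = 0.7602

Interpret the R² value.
About 76.02% of the variability in y is accounted for by the regression on x (R² = 0.7602) — a strong linear fit.

R² (coefficient of determination) measures the proportion of variance in y explained by the regression model.

Here R² = 0.7602:
- Explained: 76.02% of the variation in y
- Unexplained (residual): 100% − 76.02% = 23.98%
- Rule of thumb (below 0.3 weak; 0.3 to below 0.7 moderate; 0.7 and above strong) → strong

Note: R² never decreases when predictors are added, so it should not be used alone to compare models of different size.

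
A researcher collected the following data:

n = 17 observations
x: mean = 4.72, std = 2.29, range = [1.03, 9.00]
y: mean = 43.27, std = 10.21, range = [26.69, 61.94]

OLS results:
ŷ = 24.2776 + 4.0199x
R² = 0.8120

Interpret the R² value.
About 81.20% of the variability in y is accounted for by the regression on x (R² = 0.8120) — a strong linear fit.

R² = 1 − SS_res/SS_tot compares the residual scatter to the total scatter of y about its mean.

Here R² = 0.8120:
- Explained: 81.20% of the variation in y
- Unexplained (residual): 100% − 81.20% = 18.80%
- Rule of thumb (below 0.3 weak; 0.3 to below 0.7 moderate; 0.7 and above strong) → strong

Calculation: R² = 1 − (SS_res / SS_tot), where SS_res is the sum of squared residuals and SS_tot the total sum of squares.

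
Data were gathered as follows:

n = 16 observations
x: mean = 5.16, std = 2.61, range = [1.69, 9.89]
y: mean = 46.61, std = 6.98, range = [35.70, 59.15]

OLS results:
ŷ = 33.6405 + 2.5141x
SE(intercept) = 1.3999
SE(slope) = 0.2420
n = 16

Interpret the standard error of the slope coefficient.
The slope 2.5141 is pinned down to within about ±0.2420 (one SE) by these data — relative uncertainty 9.6%, i.e. precise.

What SE measures:
- The standard error quantifies the sampling variability of the coefficient estimate
- It is the estimated standard deviation of β̂₁ across hypothetical repeated samples of the same size
- Smaller SE → more precise estimate

Relative precision:
- SE / |β̂₁| = 0.2420 / 2.5141 = 9.6%
- Rule of thumb (under 20%: precise; 20% to under 50%: moderately precise; 50% or more: imprecise) → precise

Link to the t-test: t = β̂₁ / SE(β̂₁) = 2.5141 / 0.2420 = 10.3888, the statistic for H₀: β₁ = 0.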